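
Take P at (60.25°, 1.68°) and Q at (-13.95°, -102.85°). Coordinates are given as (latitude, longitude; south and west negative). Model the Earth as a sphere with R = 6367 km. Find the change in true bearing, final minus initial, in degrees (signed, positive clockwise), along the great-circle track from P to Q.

-65.0°

At departure: θ₁ = atan2(sin Δλ cos φ₂, cos φ₁ sin φ₂ − sin φ₁ cos φ₂ cos Δλ) = 275.58°
At arrival: θ₂ = atan2(sin Δλ cos φ₁, −cos φ₂ sin φ₁ + sin φ₂ cos φ₁ cos Δλ) = 210.59°
Δθ = θ₂ − θ₁ = -65.0°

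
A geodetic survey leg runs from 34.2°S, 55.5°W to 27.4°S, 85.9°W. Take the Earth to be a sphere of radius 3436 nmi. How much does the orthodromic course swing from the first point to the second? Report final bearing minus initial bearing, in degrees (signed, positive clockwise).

Initial bearing θ₁ = atan2(sin Δλ cos φ₂, cos φ₁ sin φ₂ − sin φ₁ cos φ₂ cos Δλ) = 276.32°
Final bearing θ₂ = (initial bearing from the destination back to the start) + 180° = 292.19°
Δθ = θ₂ − θ₁ = +15.9°

+15.9°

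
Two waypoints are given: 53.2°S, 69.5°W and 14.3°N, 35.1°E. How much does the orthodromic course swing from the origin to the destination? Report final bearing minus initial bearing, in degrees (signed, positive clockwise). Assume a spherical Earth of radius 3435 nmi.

At departure: θ₁ = atan2(sin Δλ cos φ₂, cos φ₁ sin φ₂ − sin φ₁ cos φ₂ cos Δλ) = 92.91°
At arrival: θ₂ = atan2(sin Δλ cos φ₁, −cos φ₂ sin φ₁ + sin φ₂ cos φ₁ cos Δλ) = 38.13°
Δθ = θ₂ − θ₁ = -54.8°

-54.8°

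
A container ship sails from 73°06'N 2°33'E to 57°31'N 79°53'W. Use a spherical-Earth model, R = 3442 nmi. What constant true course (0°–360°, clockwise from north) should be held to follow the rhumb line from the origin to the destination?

244.9°

Δψ = ln[tan(π/4+φ₂/2)/tan(π/4+φ₁/2)] = -0.6734
Δλ = -1.4387 rad (taken the short way round)
course = atan2(Δλ, Δψ) = 244.92°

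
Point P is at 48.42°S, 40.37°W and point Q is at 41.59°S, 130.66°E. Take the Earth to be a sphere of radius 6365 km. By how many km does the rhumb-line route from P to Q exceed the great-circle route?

Great circle: cos σ = sin φ₁ sin φ₂ + cos φ₁ cos φ₂ cos Δλ,  σ = 1.5646 rad → d_gc = 9958.4 km
Rhumb line: Δψ = +0.1689, q = Δφ/Δψ = 0.7058, d_rh = R√(Δφ²+q²Δλ²) = 13431.2 km
Excess = 13431.2 − 9958.4 = 3472.8 ≈ 3473 km

3473 km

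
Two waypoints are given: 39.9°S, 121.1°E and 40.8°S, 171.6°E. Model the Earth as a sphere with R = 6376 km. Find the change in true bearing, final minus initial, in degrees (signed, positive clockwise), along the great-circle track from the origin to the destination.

At departure: θ₁ = atan2(sin Δλ cos φ₂, cos φ₁ sin φ₂ − sin φ₁ cos φ₂ cos Δλ) = 108.23°
At arrival: θ₂ = atan2(sin Δλ cos φ₁, −cos φ₂ sin φ₁ + sin φ₂ cos φ₁ cos Δλ) = 74.27°
Δθ = θ₂ − θ₁ = -34.0°

-34.0°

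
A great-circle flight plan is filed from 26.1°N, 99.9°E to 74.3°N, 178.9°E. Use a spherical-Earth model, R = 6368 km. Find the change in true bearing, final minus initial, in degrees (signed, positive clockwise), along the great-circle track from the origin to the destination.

+69.5°

Initial bearing θ₁ = atan2(sin Δλ cos φ₂, cos φ₁ sin φ₂ − sin φ₁ cos φ₂ cos Δλ) = 17.51°
Final bearing θ₂ = (initial bearing from the destination back to the start) + 180° = 87.02°
Δθ = θ₂ − θ₁ = +69.5°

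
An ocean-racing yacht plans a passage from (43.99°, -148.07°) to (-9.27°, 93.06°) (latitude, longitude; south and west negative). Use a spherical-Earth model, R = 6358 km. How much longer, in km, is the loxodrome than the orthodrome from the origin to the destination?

Great circle: cos σ = sin φ₁ sin φ₂ + cos φ₁ cos φ₂ cos Δλ,  σ = 2.0429 rad → d_gc = 12988.4 km
Rhumb line: Δψ = -1.0192, q = Δφ/Δψ = 0.9121, d_rh = R√(Δφ²+q²Δλ²) = 13404.4 km
Excess = 13404.4 − 12988.4 = 416.0 ≈ 416 km

416 km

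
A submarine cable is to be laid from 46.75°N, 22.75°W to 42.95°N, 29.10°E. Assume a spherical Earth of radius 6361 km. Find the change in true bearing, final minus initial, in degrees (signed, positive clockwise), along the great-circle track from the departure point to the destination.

At departure: θ₁ = atan2(sin Δλ cos φ₂, cos φ₁ sin φ₂ − sin φ₁ cos φ₂ cos Δλ) = 76.56°
At arrival: θ₂ = atan2(sin Δλ cos φ₁, −cos φ₂ sin φ₁ + sin φ₂ cos φ₁ cos Δλ) = 114.43°
Δθ = θ₂ − θ₁ = +37.9°

+37.9°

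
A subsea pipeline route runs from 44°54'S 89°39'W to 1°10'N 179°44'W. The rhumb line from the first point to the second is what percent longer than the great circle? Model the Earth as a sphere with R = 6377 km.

Great circle: σ = 1.5862 rad → d_gc = Rσ = 10115.2 km
Rhumb: Δφ = +0.8040, Δλ = -1.5723, Δψ = +0.8993, q = Δφ/Δψ = 0.8941 → d_rh = R√(Δφ²+q²Δλ²) = 10326.9 km
Excess = (10326.9 − 10115.2) / 10115.2 = 211.7 / 10115.2 = 2.09% ≈ 2.1%

2.1%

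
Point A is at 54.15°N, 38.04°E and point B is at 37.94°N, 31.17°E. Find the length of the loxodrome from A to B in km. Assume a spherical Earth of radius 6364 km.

1875 km

Δψ = ln[tan(π/4+φ₂/2)/tan(π/4+φ₁/2)] = -0.4120;  Δφ = -0.2829 rad,  Δλ = -0.1199 rad
q = Δφ/Δψ = 0.6867
d = R·√(Δφ² + q²Δλ²) = 6364·0.29466 = 1875 km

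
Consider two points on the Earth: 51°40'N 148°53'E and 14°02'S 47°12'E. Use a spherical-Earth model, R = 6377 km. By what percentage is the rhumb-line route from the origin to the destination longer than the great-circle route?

Great circle: σ = 1.8882 rad → d_gc = Rσ = 12040.8 km
Rhumb: Δφ = -1.1467, Δλ = -1.7747, Δψ = -1.3042, q = Δφ/Δψ = 0.8792 → d_rh = R√(Δφ²+q²Δλ²) = 12348.6 km
Excess = (12348.6 − 12040.8) / 12040.8 = 307.8 / 12040.8 = 2.56% ≈ 2.6%

2.6%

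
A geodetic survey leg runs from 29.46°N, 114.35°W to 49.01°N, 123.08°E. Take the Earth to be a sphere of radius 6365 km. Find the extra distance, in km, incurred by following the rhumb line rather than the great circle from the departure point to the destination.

1058 km

Great circle: cos σ = sin φ₁ sin φ₂ + cos φ₁ cos φ₂ cos Δλ,  σ = 1.5070 rad → d_gc = 9591.8 km
Rhumb line: Δψ = +0.4456, q = Δφ/Δψ = 0.7657, d_rh = R√(Δφ²+q²Δλ²) = 10649.8 km
Excess = 10649.8 − 9591.8 = 1058.0 ≈ 1058 km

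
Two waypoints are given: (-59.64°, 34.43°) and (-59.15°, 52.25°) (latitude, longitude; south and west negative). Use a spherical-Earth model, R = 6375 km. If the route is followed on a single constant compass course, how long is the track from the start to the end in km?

Rhumb course C = atan2(Δλ, Δψ) with Δψ = ln[tan(π/4+φ₂/2)/tan(π/4+φ₁/2)] = +0.0168, Δλ = +0.3110 → C = 86.91°
d = R·|Δφ| / |cos C| = 6375·0.00855 / 0.05393 = 1011 km

1011 km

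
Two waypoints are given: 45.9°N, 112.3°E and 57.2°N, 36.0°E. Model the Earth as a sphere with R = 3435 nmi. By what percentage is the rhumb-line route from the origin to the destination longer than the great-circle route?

Great circle: σ = 0.8053 rad → d_gc = Rσ = 2766.1 nmi
Rhumb: Δφ = +0.1972, Δλ = -1.3317, Δψ = +0.3193, q = Δφ/Δψ = 0.6176 → d_rh = R√(Δφ²+q²Δλ²) = 2905.2 nmi
Excess = (2905.2 − 2766.1) / 2766.1 = 139.1 / 2766.1 = 5.03% ≈ 5.0%

5.0%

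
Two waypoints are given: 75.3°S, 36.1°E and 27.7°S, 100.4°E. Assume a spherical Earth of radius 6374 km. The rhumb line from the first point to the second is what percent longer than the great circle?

3.5%

Great circle: σ = 0.9919 rad → d_gc = Rσ = 6322.7 km
Rhumb: Δφ = +0.8308, Δλ = +1.1222, Δψ = +1.5445, q = Δφ/Δψ = 0.5379 → d_rh = R√(Δφ²+q²Δλ²) = 6545.6 km
Excess = (6545.6 − 6322.7) / 6322.7 = 222.9 / 6322.7 = 3.53% ≈ 3.5%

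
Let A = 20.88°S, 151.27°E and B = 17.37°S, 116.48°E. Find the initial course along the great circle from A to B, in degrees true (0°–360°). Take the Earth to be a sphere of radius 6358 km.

N = sin Δλ·cos φ₂ = -0.5446;  D = cos φ₁ sin φ₂ − sin φ₁ cos φ₂ cos Δλ = +0.0004
initial course = atan2(N, D) = 270.04°

270.0°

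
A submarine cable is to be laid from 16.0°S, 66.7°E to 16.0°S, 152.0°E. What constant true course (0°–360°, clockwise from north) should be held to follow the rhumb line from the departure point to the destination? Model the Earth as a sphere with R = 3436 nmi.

Δψ = ln[tan(π/4+φ₂/2)/tan(π/4+φ₁/2)] = +0.0000
Δλ = +1.4888 rad (taken the short way round)
course = atan2(Δλ, Δψ) = 90.00°

90.0°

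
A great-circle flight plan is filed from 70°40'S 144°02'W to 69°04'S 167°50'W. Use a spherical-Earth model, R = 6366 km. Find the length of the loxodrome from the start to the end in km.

927 km

Rhumb course C = atan2(Δλ, Δψ) with Δψ = ln[tan(π/4+φ₂/2)/tan(π/4+φ₁/2)] = +0.0812, Δλ = -0.4154 → C = 281.06°
d = R·|Δφ| / |cos C| = 6366·0.02793 / 0.19178 = 927 km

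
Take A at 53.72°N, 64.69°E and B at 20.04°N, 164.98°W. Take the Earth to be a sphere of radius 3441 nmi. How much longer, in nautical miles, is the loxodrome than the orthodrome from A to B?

699 nmi

Great circle: cos σ = sin φ₁ sin φ₂ + cos φ₁ cos φ₂ cos Δλ,  σ = 1.6544 rad → d_gc = 5692.9 nmi
Rhumb line: Δψ = -0.7588, q = Δφ/Δψ = 0.7747, d_rh = R√(Δφ²+q²Δλ²) = 6392.3 nmi
Excess = 6392.3 − 5692.9 = 699.4 ≈ 699 nmi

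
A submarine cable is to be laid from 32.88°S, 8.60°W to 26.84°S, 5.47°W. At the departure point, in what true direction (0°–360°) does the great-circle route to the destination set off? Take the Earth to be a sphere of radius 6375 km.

θ = atan2( sin Δλ·cos φ₂ ,  cos φ₁ sin φ₂ − sin φ₁ cos φ₂ cos Δλ )
  = atan2(+0.0487, +0.1045) = 25.00°

25.0°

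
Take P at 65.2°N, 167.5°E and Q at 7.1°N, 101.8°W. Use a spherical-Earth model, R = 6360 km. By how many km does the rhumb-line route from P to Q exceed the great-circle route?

465 km

Great circle: cos σ = sin φ₁ sin φ₂ + cos φ₁ cos φ₂ cos Δλ,  σ = 1.4635 rad → d_gc = 9307.7 km
Rhumb line: Δψ = -1.3905, q = Δφ/Δψ = 0.7293, d_rh = R√(Δφ²+q²Δλ²) = 9772.4 km
Excess = 9772.4 − 9307.7 = 464.7 ≈ 465 km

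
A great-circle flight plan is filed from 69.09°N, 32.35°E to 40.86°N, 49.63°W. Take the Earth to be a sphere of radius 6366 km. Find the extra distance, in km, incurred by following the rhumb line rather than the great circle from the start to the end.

352 km

Great circle: cos σ = sin φ₁ sin φ₂ + cos φ₁ cos φ₂ cos Δλ,  σ = 0.8648 rad → d_gc = 5505.35 km
Rhumb line: Δψ = -0.9073, q = Δφ/Δψ = 0.5430, d_rh = R√(Δφ²+q²Δλ²) = 5856.90 km
Excess = 5856.90 − 5505.35 = 351.55 ≈ 352 km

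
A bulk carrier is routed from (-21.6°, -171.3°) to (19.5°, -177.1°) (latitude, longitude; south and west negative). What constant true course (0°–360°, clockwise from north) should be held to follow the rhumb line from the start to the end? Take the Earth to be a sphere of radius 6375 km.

Meridional parts: M(φ₁)=-0.3863, M(φ₂)=+0.3471 → ΔM = +0.7334;  Δλ = -0.1012 rad
tan C = Δλ / ΔM = -0.1380 → C = 352.14°

352.1°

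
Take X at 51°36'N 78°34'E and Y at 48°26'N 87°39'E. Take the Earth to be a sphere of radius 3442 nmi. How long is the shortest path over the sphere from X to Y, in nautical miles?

cos σ = sin φ₁ sin φ₂ + cos φ₁ cos φ₂ cos Δλ
      = sin(51.60°)sin(48.43°) + cos(51.60°)cos(48.43°)cos(9.08°) = 0.9933
σ = 6.634° → d = Rσ = 3442·0.11578 = 399 nmi

399 nmi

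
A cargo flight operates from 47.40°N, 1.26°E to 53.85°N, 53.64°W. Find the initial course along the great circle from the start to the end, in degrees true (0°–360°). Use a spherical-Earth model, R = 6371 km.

θ = atan2( sin Δλ·cos φ₂ ,  cos φ₁ sin φ₂ − sin φ₁ cos φ₂ cos Δλ )
  = atan2(-0.4826, +0.2969) = 301.60°

301.6°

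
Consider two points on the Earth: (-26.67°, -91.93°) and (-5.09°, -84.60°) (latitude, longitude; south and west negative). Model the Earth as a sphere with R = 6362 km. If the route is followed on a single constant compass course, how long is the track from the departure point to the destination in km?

Rhumb course C = atan2(Δλ, Δψ) with Δψ = ln[tan(π/4+φ₂/2)/tan(π/4+φ₁/2)] = +0.3943, Δλ = +0.1279 → C = 17.98°
d = R·|Δφ| / |cos C| = 6362·0.37664 / 0.95119 = 2519 km

2519 km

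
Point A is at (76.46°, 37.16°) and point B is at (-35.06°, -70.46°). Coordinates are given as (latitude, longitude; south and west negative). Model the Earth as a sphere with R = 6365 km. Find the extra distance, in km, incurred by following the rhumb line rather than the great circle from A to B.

Great circle: cos σ = sin φ₁ sin φ₂ + cos φ₁ cos φ₂ cos Δλ,  σ = 2.2351 rad → d_gc = 14226.2 km
Rhumb line: Δψ = -2.7852, q = Δφ/Δψ = 0.6988, d_rh = R√(Δφ²+q²Δλ²) = 14942.8 km
Excess = 14942.8 − 14226.2 = 716.6 ≈ 717 km

717 km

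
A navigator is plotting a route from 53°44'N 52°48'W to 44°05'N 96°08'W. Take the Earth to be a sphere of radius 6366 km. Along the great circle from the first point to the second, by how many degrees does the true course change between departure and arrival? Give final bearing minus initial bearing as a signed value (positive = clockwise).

-33.4°

At departure: θ₁ = atan2(sin Δλ cos φ₂, cos φ₁ sin φ₂ − sin φ₁ cos φ₂ cos Δλ) = 268.87°
At arrival: θ₂ = atan2(sin Δλ cos φ₁, −cos φ₂ sin φ₁ + sin φ₂ cos φ₁ cos Δλ) = 235.42°
Δθ = θ₂ − θ₁ = -33.4°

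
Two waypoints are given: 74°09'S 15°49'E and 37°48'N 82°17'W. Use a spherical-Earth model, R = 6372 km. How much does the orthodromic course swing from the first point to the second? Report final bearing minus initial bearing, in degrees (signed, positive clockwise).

At departure: θ₁ = atan2(sin Δλ cos φ₂, cos φ₁ sin φ₂ − sin φ₁ cos φ₂ cos Δλ) = 274.41°
At arrival: θ₂ = atan2(sin Δλ cos φ₁, −cos φ₂ sin φ₁ + sin φ₂ cos φ₁ cos Δλ) = 339.84°
Δθ = θ₂ − θ₁ = +65.4°

+65.4°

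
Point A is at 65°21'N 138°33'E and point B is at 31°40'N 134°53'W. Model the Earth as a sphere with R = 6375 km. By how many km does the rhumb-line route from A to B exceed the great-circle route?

419 km

Great circle: cos σ = sin φ₁ sin φ₂ + cos φ₁ cos φ₂ cos Δλ,  σ = 1.0490 rad → d_gc = 6687.7 km
Rhumb line: Δψ = -0.9378, q = Δφ/Δψ = 0.6269, d_rh = R√(Δφ²+q²Δλ²) = 7106.4 km
Excess = 7106.4 − 6687.7 = 418.7 ≈ 419 km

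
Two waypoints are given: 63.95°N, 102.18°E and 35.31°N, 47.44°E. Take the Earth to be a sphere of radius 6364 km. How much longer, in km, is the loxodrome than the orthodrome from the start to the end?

114 km

Great circle: cos σ = sin φ₁ sin φ₂ + cos φ₁ cos φ₂ cos Δλ,  σ = 0.7581 rad → d_gc = 4824.374 km
Rhumb line: Δψ = -0.8045, q = Δφ/Δψ = 0.6214, d_rh = R√(Δφ²+q²Δλ²) = 4938.867 km
Excess = 4938.867 − 4824.374 = 114.493 ≈ 114 km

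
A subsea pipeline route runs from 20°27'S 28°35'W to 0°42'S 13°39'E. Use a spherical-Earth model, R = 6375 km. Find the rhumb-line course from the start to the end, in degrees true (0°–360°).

64.4°

Δψ = ln[tan(π/4+φ₂/2)/tan(π/4+φ₁/2)] = +0.3525
Δλ = +0.7371 rad (taken the short way round)
course = atan2(Δλ, Δψ) = 64.44°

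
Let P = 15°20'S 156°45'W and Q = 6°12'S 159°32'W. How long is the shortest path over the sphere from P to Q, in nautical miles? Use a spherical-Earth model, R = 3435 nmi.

cos σ = sin φ₁ sin φ₂ + cos φ₁ cos φ₂ cos Δλ
      = sin(-15.33°)sin(-6.20°) + cos(-15.33°)cos(-6.20°)cos(-2.78°) = 0.9862
σ = 9.533° → d = Rσ = 3435·0.16638 = 572 nmi

572 nmi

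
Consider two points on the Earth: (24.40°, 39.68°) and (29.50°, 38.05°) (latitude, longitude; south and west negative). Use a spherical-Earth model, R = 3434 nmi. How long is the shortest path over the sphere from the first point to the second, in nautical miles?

Haversine: a = sin²(Δφ/2)+cos φ₁ cos φ₂ sin²(Δλ/2) = 0.00214;  σ = 2·atan2(√a,√(1−a))
σ = 5.303° → d = Rσ = 3434·0.09255 = 318 nmi

318 nmi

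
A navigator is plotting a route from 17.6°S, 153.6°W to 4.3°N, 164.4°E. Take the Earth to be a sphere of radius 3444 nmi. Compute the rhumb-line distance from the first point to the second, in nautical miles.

Rhumb course C = atan2(Δλ, Δψ) with Δψ = ln[tan(π/4+φ₂/2)/tan(π/4+φ₁/2)] = +0.3872, Δλ = -0.7330 → C = 297.85°
d = R·|Δφ| / |cos C| = 3444·0.38223 / 0.46710 = 2818 nmi

2818 nmi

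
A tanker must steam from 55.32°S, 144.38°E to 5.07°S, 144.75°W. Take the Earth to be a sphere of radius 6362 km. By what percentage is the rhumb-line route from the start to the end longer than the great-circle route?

Great circle: σ = 1.3094 rad → d_gc = Rσ = 8330.5 km
Rhumb: Δφ = +0.8770, Δλ = +1.2369, Δψ = +1.0754, q = Δφ/Δψ = 0.8155 → d_rh = R√(Δφ²+q²Δλ²) = 8504.0 km
Excess = (8504.0 − 8330.5) / 8330.5 = 173.5 / 8330.5 = 2.08% ≈ 2.1%

2.1%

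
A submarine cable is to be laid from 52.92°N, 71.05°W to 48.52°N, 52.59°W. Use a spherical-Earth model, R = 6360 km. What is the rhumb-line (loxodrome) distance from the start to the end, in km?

Δψ = ln[tan(π/4+φ₂/2)/tan(π/4+φ₁/2)] = -0.1214;  Δφ = -0.0768 rad,  Δλ = +0.3222 rad
q = Δφ/Δψ = 0.6325
d = R·√(Δφ² + q²Δλ²) = 6360·0.21777 = 1385 km

1385 km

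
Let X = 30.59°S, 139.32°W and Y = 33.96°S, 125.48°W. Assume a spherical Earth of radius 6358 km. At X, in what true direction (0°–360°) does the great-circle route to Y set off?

109.7°

N = sin Δλ·cos φ₂ = +0.1984;  D = cos φ₁ sin φ₂ − sin φ₁ cos φ₂ cos Δλ = -0.0710
initial course = atan2(N, D) = 109.70°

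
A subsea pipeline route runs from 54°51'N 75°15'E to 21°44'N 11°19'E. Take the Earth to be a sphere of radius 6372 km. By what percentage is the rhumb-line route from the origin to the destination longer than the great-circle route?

Great circle: σ = 1.0030 rad → d_gc = Rσ = 6391.2 km
Rhumb: Δφ = -0.5780, Δλ = -1.1158, Δψ = -0.7609, q = Δφ/Δψ = 0.7596 → d_rh = R√(Δφ²+q²Δλ²) = 6537.1 km
Excess = (6537.1 − 6391.2) / 6391.2 = 145.9 / 6391.2 = 2.28% ≈ 2.3%

2.3%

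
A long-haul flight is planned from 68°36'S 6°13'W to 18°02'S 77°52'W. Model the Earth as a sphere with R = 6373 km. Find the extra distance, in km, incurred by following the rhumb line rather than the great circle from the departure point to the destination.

Great circle: cos σ = sin φ₁ sin φ₂ + cos φ₁ cos φ₂ cos Δλ,  σ = 1.1621 rad → d_gc = 7405.8 km
Rhumb line: Δψ = +1.3462, q = Δφ/Δψ = 0.6556, d_rh = R√(Δφ²+q²Δλ²) = 7676.9 km
Excess = 7676.9 − 7405.8 = 271.1 ≈ 271 km

271 km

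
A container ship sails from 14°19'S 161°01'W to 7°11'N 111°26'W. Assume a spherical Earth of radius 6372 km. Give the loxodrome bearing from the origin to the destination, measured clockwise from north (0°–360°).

Δψ = ln[tan(π/4+φ₂/2)/tan(π/4+φ₁/2)] = +0.3782
Δλ = +0.8654 rad (taken the short way round)
course = atan2(Δλ, Δψ) = 66.39°

66.4°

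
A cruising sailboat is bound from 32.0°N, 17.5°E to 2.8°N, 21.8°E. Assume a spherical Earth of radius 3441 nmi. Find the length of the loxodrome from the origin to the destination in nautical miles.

1770 nmi

Rhumb course C = atan2(Δλ, Δψ) with Δψ = ln[tan(π/4+φ₂/2)/tan(π/4+φ₁/2)] = -0.5411, Δλ = +0.0750 → C = 172.10°
d = R·|Δφ| / |cos C| = 3441·0.50964 / 0.99052 = 1770 nmi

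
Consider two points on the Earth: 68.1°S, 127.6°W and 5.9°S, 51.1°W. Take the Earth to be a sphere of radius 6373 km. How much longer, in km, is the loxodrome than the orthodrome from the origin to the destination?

314 km

Great circle: cos σ = sin φ₁ sin φ₂ + cos φ₁ cos φ₂ cos Δλ,  σ = 1.3878 rad → d_gc = 8844.4 km
Rhumb line: Δψ = +1.5395, q = Δφ/Δψ = 0.7052, d_rh = R√(Δφ²+q²Δλ²) = 9158.1 km
Excess = 9158.1 − 8844.4 = 313.7 ≈ 314 km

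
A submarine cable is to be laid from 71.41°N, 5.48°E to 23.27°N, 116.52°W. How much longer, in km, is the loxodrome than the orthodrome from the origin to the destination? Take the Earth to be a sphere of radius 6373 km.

Great circle: cos σ = sin φ₁ sin φ₂ + cos φ₁ cos φ₂ cos Δλ,  σ = 1.3497 rad → d_gc = 8601.9 km
Rhumb line: Δψ = -1.3921, q = Δφ/Δψ = 0.6035, d_rh = R√(Δφ²+q²Δλ²) = 9785.1 km
Excess = 9785.1 − 8601.9 = 1183.2 ≈ 1183 km

1183 km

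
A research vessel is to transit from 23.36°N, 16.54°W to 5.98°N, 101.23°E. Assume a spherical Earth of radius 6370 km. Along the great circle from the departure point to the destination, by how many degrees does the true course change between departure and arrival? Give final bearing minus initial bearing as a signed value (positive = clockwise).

Initial bearing θ₁ = atan2(sin Δλ cos φ₂, cos φ₁ sin φ₂ − sin φ₁ cos φ₂ cos Δλ) = 72.39°
Final bearing θ₂ = (initial bearing from the destination back to the start) + 180° = 118.38°
Δθ = θ₂ − θ₁ = +46.0°

+46.0°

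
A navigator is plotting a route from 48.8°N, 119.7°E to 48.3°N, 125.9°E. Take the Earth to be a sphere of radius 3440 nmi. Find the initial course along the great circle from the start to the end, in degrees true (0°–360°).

N = sin Δλ·cos φ₂ = +0.0718;  D = cos φ₁ sin φ₂ − sin φ₁ cos φ₂ cos Δλ = -0.0058
initial course = atan2(N, D) = 94.61°

94.6°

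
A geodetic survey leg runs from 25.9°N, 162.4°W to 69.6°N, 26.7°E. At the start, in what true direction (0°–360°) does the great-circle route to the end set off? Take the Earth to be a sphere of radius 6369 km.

356.8°

N = sin Δλ·cos φ₂ = -0.0551;  D = cos φ₁ sin φ₂ − sin φ₁ cos φ₂ cos Δλ = +0.9935
initial course = atan2(N, D) = 356.82°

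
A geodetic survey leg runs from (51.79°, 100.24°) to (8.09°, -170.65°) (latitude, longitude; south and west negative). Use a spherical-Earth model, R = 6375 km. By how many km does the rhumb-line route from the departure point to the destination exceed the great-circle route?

315 km

Great circle: cos σ = sin φ₁ sin φ₂ + cos φ₁ cos φ₂ cos Δλ,  σ = 1.4504 rad → d_gc = 9246.4 km
Rhumb line: Δψ = -0.9186, q = Δφ/Δψ = 0.8303, d_rh = R√(Δφ²+q²Δλ²) = 9561.3 km
Excess = 9561.3 − 9246.4 = 314.9 ≈ 315 km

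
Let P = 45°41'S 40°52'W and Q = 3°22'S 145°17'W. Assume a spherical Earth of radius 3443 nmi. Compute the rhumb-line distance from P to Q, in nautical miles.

6077 nmi

Rhumb course C = atan2(Δλ, Δψ) with Δψ = ln[tan(π/4+φ₂/2)/tan(π/4+φ₁/2)] = +0.8395, Δλ = -1.8224 → C = 294.73°
d = R·|Δφ| / |cos C| = 3443·0.73857 / 0.41841 = 6077 nmi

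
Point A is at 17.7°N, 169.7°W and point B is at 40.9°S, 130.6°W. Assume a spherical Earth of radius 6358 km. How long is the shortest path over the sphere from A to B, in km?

7647 km

cos σ = sin φ₁ sin φ₂ + cos φ₁ cos φ₂ cos Δλ
      = sin(17.70°)sin(-40.90°) + cos(17.70°)cos(-40.90°)cos(39.10°) = 0.3597
σ = 68.915° → d = Rσ = 6358·1.20280 = 7647 km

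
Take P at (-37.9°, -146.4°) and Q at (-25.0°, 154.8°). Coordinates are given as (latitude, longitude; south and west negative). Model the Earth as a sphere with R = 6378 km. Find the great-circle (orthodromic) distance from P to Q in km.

Haversine: a = sin²(Δφ/2)+cos φ₁ cos φ₂ sin²(Δλ/2) = 0.18496;  σ = 2·atan2(√a,√(1−a))
σ = 50.944° → d = Rσ = 6378·0.88914 = 5671 km

5671 km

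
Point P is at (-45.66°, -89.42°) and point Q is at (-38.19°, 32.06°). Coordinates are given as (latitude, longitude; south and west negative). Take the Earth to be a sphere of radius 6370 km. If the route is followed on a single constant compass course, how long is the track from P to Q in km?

10064 km

Rhumb course C = atan2(Δλ, Δψ) with Δψ = ln[tan(π/4+φ₂/2)/tan(π/4+φ₁/2)] = +0.1756, Δλ = +2.1202 → C = 85.27°
d = R·|Δφ| / |cos C| = 6370·0.13038 / 0.08252 = 10064 km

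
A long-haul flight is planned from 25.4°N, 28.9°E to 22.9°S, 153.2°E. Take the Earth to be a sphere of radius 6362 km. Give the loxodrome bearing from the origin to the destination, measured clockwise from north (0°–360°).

Δψ = ln[tan(π/4+φ₂/2)/tan(π/4+φ₁/2)] = -0.8694
Δλ = +2.1694 rad (taken the short way round)
course = atan2(Δλ, Δψ) = 111.84°

111.8°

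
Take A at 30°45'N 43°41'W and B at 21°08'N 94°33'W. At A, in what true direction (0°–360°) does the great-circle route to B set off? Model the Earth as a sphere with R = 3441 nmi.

θ = atan2( sin Δλ·cos φ₂ ,  cos φ₁ sin φ₂ − sin φ₁ cos φ₂ cos Δλ )
  = atan2(-0.7235, +0.0089) = 270.70°

270.7°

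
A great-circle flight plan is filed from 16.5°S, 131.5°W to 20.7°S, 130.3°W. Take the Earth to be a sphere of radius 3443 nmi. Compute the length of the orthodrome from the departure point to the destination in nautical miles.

261 nmi

cos σ = sin φ₁ sin φ₂ + cos φ₁ cos φ₂ cos Δλ
      = sin(-16.50°)sin(-20.70°) + cos(-16.50°)cos(-20.70°)cos(1.20°) = 0.9971
σ = 4.351° → d = Rσ = 3443·0.07594 = 261 nmi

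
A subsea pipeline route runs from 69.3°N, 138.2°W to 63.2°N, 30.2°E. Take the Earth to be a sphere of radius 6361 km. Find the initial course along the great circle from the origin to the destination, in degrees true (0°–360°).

θ = atan2( sin Δλ·cos φ₂ ,  cos φ₁ sin φ₂ − sin φ₁ cos φ₂ cos Δλ )
  = atan2(+0.0907, +0.7287) = 7.09°

7.1°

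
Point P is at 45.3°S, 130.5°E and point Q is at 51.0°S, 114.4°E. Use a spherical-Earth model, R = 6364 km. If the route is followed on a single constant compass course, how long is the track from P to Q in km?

Δψ = ln[tan(π/4+φ₂/2)/tan(π/4+φ₁/2)] = -0.1493;  Δφ = -0.0995 rad,  Δλ = -0.2810 rad
q = Δφ/Δψ = 0.6662
d = R·√(Δφ² + q²Δλ²) = 6364·0.21200 = 1349 km

1349 km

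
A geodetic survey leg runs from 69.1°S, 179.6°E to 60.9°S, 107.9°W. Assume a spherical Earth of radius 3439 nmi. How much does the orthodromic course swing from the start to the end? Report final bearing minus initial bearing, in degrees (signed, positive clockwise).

At departure: θ₁ = atan2(sin Δλ cos φ₂, cos φ₁ sin φ₂ − sin φ₁ cos φ₂ cos Δλ) = 110.68°
At arrival: θ₂ = atan2(sin Δλ cos φ₁, −cos φ₂ sin φ₁ + sin φ₂ cos φ₁ cos Δλ) = 43.33°
Δθ = θ₂ − θ₁ = -67.3°

-67.3°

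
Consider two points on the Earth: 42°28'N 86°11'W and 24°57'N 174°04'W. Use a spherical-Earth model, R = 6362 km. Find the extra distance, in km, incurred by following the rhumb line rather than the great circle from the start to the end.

298 km

Great circle: cos σ = sin φ₁ sin φ₂ + cos φ₁ cos φ₂ cos Δλ,  σ = 1.2561 rad → d_gc = 7991.47 km
Rhumb line: Δψ = -0.3703, q = Δφ/Δψ = 0.8257, d_rh = R√(Δφ²+q²Δλ²) = 8289.02 km
Excess = 8289.02 − 7991.47 = 297.55 ≈ 298 km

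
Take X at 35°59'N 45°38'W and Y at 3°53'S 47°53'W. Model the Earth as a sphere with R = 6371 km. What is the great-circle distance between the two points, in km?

4439 km

Haversine: a = sin²(Δφ/2)+cos φ₁ cos φ₂ sin²(Δλ/2) = 0.11654;  σ = 2·atan2(√a,√(1−a))
σ = 39.922° → d = Rσ = 6371·0.69678 = 4439 km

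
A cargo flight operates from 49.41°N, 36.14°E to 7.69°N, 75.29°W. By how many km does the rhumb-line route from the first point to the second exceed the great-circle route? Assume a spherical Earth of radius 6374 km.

Great circle: cos σ = sin φ₁ sin φ₂ + cos φ₁ cos φ₂ cos Δλ,  σ = 1.7052 rad → d_gc = 10868.7 km
Rhumb line: Δψ = -0.8601, q = Δφ/Δψ = 0.8465, d_rh = R√(Δφ²+q²Δλ²) = 11474.6 km
Excess = 11474.6 − 10868.7 = 605.9 ≈ 606 km

606 km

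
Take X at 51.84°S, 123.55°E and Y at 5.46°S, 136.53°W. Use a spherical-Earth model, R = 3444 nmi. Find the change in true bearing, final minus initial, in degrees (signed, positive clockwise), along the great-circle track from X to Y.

Initial bearing θ₁ = atan2(sin Δλ cos φ₂, cos φ₁ sin φ₂ − sin φ₁ cos φ₂ cos Δλ) = 101.17°
Final bearing θ₂ = (initial bearing from the destination back to the start) + 180° = 37.51°
Δθ = θ₂ − θ₁ = -63.7°

-63.7°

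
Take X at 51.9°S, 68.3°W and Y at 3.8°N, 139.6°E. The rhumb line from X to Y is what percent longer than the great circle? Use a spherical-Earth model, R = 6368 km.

12.4%

Great circle: σ = 2.2096 rad → d_gc = Rσ = 14071.0 km
Rhumb: Δφ = +0.9721, Δλ = -2.6546, Δψ = +1.1297, q = Δφ/Δψ = 0.8605 → d_rh = R√(Δφ²+q²Δλ²) = 15809.6 km
Excess = (15809.6 − 14071.0) / 14071.0 = 1738.6 / 14071.0 = 12.36% ≈ 12.4%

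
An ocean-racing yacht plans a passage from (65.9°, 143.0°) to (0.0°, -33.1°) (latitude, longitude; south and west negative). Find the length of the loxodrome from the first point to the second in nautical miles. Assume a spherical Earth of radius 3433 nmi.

Δψ = ln[tan(π/4+φ₂/2)/tan(π/4+φ₁/2)] = -1.5443;  Δφ = -1.1502 rad,  Δλ = -3.0735 rad
q = Δφ/Δψ = 0.7448
d = R·√(Δφ² + q²Δλ²) = 3433·2.56187 = 8795 nmi

8795 nmi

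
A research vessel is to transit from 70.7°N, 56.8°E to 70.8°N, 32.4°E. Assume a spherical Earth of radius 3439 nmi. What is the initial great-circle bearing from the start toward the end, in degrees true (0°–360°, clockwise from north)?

282.2°

θ = atan2( sin Δλ·cos φ₂ ,  cos φ₁ sin φ₂ − sin φ₁ cos φ₂ cos Δλ )
  = atan2(-0.1359, +0.0295) = 282.24°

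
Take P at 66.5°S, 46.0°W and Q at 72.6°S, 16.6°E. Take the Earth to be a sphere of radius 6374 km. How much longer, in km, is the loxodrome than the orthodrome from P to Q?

Great circle: cos σ = sin φ₁ sin φ₂ + cos φ₁ cos φ₂ cos Δλ,  σ = 0.3765 rad → d_gc = 2399.6 km
Rhumb line: Δψ = -0.3070, q = Δφ/Δψ = 0.3468, d_rh = R√(Δφ²+q²Δλ²) = 2508.9 km
Excess = 2508.9 − 2399.6 = 109.3 ≈ 109 km

109 km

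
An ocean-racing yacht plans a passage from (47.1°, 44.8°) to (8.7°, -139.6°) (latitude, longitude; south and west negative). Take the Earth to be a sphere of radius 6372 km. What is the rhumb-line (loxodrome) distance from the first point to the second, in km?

17278 km

Rhumb course C = atan2(Δλ, Δψ) with Δψ = ln[tan(π/4+φ₂/2)/tan(π/4+φ₁/2)] = -0.7818, Δλ = +3.0648 → C = 104.31°
d = R·|Δφ| / |cos C| = 6372·0.67021 / 0.24716 = 17278 km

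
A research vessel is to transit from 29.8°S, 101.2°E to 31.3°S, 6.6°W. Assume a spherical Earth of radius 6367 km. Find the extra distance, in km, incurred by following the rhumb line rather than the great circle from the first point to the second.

517 km

Great circle: cos σ = sin φ₁ sin φ₂ + cos φ₁ cos φ₂ cos Δλ,  σ = 1.5393 rad → d_gc = 9800.5 km
Rhumb line: Δψ = -0.0304, q = Δφ/Δψ = 0.8611, d_rh = R√(Δφ²+q²Δλ²) = 10317.2 km
Excess = 10317.2 − 9800.5 = 516.7 ≈ 517 km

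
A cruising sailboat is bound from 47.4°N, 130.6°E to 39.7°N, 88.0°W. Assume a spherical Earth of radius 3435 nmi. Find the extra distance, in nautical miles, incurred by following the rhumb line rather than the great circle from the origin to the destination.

Great circle: cos σ = sin φ₁ sin φ₂ + cos φ₁ cos φ₂ cos Δλ,  σ = 1.5076 rad → d_gc = 5178.5 nmi
Rhumb line: Δψ = -0.1858, q = Δφ/Δψ = 0.7232, d_rh = R√(Δφ²+q²Δλ²) = 6148.4 nmi
Excess = 6148.4 − 5178.5 = 969.9 ≈ 970 nmi

970 nmi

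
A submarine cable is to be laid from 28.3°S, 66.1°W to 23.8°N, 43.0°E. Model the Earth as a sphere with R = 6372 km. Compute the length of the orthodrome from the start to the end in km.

Haversine: a = sin²(Δφ/2)+cos φ₁ cos φ₂ sin²(Δλ/2) = 0.72746;  σ = 2·atan2(√a,√(1−a))
σ = 117.060° → d = Rσ = 6372·2.04308 = 13019 km

13019 km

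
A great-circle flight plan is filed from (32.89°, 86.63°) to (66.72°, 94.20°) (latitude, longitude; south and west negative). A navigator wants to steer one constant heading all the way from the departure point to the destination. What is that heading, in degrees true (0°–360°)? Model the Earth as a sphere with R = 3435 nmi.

Δψ = ln[tan(π/4+φ₂/2)/tan(π/4+φ₁/2)] = +0.9714
Δλ = +0.1321 rad (taken the short way round)
course = atan2(Δλ, Δψ) = 7.74°

7.7°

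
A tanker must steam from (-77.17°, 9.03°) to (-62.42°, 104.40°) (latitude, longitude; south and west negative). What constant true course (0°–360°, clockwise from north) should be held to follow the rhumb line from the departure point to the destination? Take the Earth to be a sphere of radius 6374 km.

64.9°

Meridional parts: M(φ₁)=-2.1854, M(φ₂)=-1.4047 → ΔM = +0.7807;  Δλ = +1.6645 rad
tan C = Δλ / ΔM = +2.1321 → C = 64.87°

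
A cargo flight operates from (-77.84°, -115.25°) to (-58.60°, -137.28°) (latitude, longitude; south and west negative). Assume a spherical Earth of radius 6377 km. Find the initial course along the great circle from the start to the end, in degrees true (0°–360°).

N = sin Δλ·cos φ₂ = -0.1954;  D = cos φ₁ sin φ₂ − sin φ₁ cos φ₂ cos Δλ = +0.2923
initial course = atan2(N, D) = 326.24°

326.2°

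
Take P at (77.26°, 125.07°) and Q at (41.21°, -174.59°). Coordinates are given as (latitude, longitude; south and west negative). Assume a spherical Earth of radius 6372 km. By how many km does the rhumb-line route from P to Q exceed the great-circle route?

Great circle: cos σ = sin φ₁ sin φ₂ + cos φ₁ cos φ₂ cos Δλ,  σ = 0.7602 rad → d_gc = 4844.0 km
Rhumb line: Δψ = -1.4018, q = Δφ/Δψ = 0.4489, d_rh = R√(Δφ²+q²Δλ²) = 5014.6 km
Excess = 5014.6 − 4844.0 = 170.6 ≈ 171 km

171 km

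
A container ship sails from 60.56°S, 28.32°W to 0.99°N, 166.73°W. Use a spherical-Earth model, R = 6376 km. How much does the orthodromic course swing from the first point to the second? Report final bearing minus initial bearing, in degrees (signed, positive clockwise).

At departure: θ₁ = atan2(sin Δλ cos φ₂, cos φ₁ sin φ₂ − sin φ₁ cos φ₂ cos Δλ) = 225.92°
At arrival: θ₂ = atan2(sin Δλ cos φ₁, −cos φ₂ sin φ₁ + sin φ₂ cos φ₁ cos Δλ) = 339.32°
Δθ = θ₂ − θ₁ = +113.4°

+113.4°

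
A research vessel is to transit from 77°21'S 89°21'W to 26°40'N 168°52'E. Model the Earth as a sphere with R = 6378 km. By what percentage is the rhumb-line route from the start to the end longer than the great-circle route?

5.2%

Great circle: σ = 2.0690 rad → d_gc = Rσ = 13196.2 km
Rhumb: Δφ = +1.8154, Δλ = -1.7765, Δψ = +2.6828, q = Δφ/Δψ = 0.6767 → d_rh = R√(Δφ²+q²Δλ²) = 13887.1 km
Excess = (13887.1 − 13196.2) / 13196.2 = 690.9 / 13196.2 = 5.24% ≈ 5.2%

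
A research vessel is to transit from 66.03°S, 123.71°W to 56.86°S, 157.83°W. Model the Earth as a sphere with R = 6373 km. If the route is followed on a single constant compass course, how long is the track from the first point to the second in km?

2068 km

Rhumb course C = atan2(Δλ, Δψ) with Δψ = ln[tan(π/4+φ₂/2)/tan(π/4+φ₁/2)] = +0.3376, Δλ = -0.5955 → C = 299.55°
d = R·|Δφ| / |cos C| = 6373·0.16005 / 0.49322 = 2068 km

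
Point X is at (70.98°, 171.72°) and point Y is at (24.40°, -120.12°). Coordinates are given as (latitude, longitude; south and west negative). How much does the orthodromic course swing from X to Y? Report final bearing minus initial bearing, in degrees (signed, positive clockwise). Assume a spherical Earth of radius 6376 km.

At departure: θ₁ = atan2(sin Δλ cos φ₂, cos φ₁ sin φ₂ − sin φ₁ cos φ₂ cos Δλ) = 102.39°
At arrival: θ₂ = atan2(sin Δλ cos φ₁, −cos φ₂ sin φ₁ + sin φ₂ cos φ₁ cos Δλ) = 159.54°
Δθ = θ₂ − θ₁ = +57.2°

+57.2°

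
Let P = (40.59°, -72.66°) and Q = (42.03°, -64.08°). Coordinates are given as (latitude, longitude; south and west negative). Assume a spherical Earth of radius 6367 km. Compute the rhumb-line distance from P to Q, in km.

Δψ = ln[tan(π/4+φ₂/2)/tan(π/4+φ₁/2)] = +0.0335;  Δφ = +0.0251 rad,  Δλ = +0.1497 rad
q = Δφ/Δψ = 0.7511
d = R·√(Δφ² + q²Δλ²) = 6367·0.11525 = 734 km

734 km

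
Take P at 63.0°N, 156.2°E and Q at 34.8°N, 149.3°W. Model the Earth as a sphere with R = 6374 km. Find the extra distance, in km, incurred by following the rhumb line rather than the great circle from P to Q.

112 km

Great circle: cos σ = sin φ₁ sin φ₂ + cos φ₁ cos φ₂ cos Δλ,  σ = 0.7598 rad → d_gc = 4842.8 km
Rhumb line: Δψ = -0.7782, q = Δφ/Δψ = 0.6325, d_rh = R√(Δφ²+q²Δλ²) = 4954.4 km
Excess = 4954.4 − 4842.8 = 111.6 ≈ 112 km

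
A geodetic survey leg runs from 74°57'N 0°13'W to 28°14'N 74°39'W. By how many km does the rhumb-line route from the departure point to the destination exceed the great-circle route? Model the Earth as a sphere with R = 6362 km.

Great circle: cos σ = sin φ₁ sin φ₂ + cos φ₁ cos φ₂ cos Δλ,  σ = 1.0260 rad → d_gc = 6527.5 km
Rhumb line: Δψ = -1.5102, q = Δφ/Δψ = 0.5399, d_rh = R√(Δφ²+q²Δλ²) = 6842.5 km
Excess = 6842.5 − 6527.5 = 315.0 ≈ 315 km

315 km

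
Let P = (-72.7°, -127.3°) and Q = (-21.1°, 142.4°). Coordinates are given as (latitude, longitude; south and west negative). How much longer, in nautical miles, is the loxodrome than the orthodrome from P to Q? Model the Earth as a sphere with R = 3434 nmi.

Great circle: cos σ = sin φ₁ sin φ₂ + cos φ₁ cos φ₂ cos Δλ,  σ = 1.2215 rad → d_gc = 4194.6 nmi
Rhumb line: Δψ = +1.5061, q = Δφ/Δψ = 0.5979, d_rh = R√(Δφ²+q²Δλ²) = 4476.3 nmi
Excess = 4476.3 − 4194.6 = 281.7 ≈ 282 nmi

282 nmi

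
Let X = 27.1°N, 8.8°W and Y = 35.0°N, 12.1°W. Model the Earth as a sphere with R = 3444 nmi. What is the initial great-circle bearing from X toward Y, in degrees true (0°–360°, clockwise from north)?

N = sin Δλ·cos φ₂ = -0.0472;  D = cos φ₁ sin φ₂ − sin φ₁ cos φ₂ cos Δλ = +0.1381
initial course = atan2(N, D) = 341.14°

341.1°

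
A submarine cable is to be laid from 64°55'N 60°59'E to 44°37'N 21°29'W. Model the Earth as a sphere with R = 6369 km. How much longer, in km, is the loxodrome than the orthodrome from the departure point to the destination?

340 km

Great circle: cos σ = sin φ₁ sin φ₂ + cos φ₁ cos φ₂ cos Δλ,  σ = 0.8289 rad → d_gc = 5279.3 km
Rhumb line: Δψ = -0.6311, q = Δφ/Δψ = 0.5614, d_rh = R√(Δφ²+q²Δλ²) = 5619.6 km
Excess = 5619.6 − 5279.3 = 340.3 ≈ 340 km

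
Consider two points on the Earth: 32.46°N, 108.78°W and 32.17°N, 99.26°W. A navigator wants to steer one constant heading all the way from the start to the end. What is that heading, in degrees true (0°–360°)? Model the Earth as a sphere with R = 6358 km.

Meridional parts: M(φ₁)=+0.5995, M(φ₂)=+0.5935 → ΔM = -0.0060;  Δλ = +0.1662 rad
tan C = Δλ / ΔM = -27.7433 → C = 92.06°

92.1°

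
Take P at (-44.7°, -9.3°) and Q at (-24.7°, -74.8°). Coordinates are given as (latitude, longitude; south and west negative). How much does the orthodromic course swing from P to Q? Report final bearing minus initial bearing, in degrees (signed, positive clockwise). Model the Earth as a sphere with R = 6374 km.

Initial bearing θ₁ = atan2(sin Δλ cos φ₂, cos φ₁ sin φ₂ − sin φ₁ cos φ₂ cos Δλ) = 267.78°
Final bearing θ₂ = (initial bearing from the destination back to the start) + 180° = 308.57°
Δθ = θ₂ − θ₁ = +40.8°

+40.8°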